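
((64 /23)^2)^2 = 16777216/279841 = 59.95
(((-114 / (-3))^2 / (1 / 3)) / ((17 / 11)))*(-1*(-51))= 142956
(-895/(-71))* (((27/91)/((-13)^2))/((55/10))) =48330/12010999 = 0.00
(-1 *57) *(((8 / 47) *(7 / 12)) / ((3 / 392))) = -739.52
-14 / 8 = -7/4 = -1.75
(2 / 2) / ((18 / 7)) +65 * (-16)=-18713/18 = -1039.61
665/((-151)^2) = 665/22801 = 0.03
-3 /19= -0.16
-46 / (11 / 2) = -92/11 = -8.36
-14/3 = -4.67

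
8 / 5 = 1.60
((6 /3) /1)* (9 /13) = 18/13 = 1.38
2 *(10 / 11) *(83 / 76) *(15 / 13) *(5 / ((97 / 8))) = 249000/263549 = 0.94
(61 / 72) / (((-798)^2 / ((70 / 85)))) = 61/55674864 = 0.00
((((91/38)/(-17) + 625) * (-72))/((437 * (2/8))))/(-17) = 58126896/2399567 = 24.22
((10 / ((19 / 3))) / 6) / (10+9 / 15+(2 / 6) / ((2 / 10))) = 75/3496 = 0.02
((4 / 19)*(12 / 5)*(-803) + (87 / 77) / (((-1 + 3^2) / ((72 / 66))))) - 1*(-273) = -21334851/160930 = -132.57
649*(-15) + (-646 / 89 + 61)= -861632/89 = -9681.26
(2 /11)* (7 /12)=0.11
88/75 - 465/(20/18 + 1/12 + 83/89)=-217.44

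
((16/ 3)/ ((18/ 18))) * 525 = 2800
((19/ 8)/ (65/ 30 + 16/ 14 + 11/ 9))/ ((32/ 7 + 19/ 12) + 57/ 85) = 2136645/27826543 = 0.08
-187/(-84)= 187/84 = 2.23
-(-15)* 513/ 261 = 855/29 = 29.48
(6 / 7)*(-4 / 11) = -24/77 = -0.31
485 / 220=97/44 = 2.20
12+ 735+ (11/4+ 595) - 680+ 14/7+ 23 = 2759/4 = 689.75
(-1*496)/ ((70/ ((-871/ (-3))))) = -216008/105 = -2057.22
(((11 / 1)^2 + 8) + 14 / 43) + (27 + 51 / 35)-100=86963/1505 = 57.78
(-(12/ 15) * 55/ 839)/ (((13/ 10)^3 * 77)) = -4000/12902981 = 0.00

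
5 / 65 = 1/13 = 0.08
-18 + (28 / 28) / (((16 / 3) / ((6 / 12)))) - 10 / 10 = -18.91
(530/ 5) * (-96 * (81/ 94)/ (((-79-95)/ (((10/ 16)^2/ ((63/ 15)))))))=178875/38164 = 4.69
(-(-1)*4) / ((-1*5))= -4/5 = -0.80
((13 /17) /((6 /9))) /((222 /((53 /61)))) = 689/153476 = 0.00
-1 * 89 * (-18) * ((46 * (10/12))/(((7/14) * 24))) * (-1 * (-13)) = 133055/2 = 66527.50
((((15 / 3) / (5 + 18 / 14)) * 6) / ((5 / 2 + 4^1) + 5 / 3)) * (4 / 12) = 15/77 = 0.19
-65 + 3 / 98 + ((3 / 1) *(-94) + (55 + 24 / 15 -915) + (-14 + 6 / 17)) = -10154407/8330 = -1219.02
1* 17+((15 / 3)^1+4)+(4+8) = 38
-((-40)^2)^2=-2560000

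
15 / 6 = 5/2 = 2.50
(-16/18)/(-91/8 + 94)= -64/5949 = -0.01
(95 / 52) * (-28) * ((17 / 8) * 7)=-79135/104 = -760.91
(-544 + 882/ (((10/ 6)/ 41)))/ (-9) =-105766/45 = -2350.36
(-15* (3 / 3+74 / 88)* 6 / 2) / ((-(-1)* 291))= -1215/4268 = -0.28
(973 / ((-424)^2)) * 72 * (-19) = -166383/22472 = -7.40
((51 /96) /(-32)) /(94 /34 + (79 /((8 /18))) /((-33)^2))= -34969/6167296 = -0.01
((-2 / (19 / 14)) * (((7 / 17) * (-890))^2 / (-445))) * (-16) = -39074560/5491 = -7116.11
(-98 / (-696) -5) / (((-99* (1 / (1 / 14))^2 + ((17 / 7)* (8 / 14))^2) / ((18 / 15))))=45619/151791800 = 0.00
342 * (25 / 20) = 855/2 = 427.50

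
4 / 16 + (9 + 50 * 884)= 176837/4 = 44209.25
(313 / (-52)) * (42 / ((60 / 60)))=-6573/26 = -252.81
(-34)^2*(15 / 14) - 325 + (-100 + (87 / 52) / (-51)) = 5034177/6188 = 813.54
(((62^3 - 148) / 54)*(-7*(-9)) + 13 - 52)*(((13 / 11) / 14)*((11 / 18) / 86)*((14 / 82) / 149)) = 10835669/56740392 = 0.19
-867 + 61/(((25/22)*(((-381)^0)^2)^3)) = -20333/25 = -813.32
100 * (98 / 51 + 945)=4829300/51 = 94692.16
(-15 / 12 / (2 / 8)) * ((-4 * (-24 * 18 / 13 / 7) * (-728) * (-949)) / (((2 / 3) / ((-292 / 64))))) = 448914960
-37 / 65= -0.57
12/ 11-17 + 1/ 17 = -2964/187 = -15.85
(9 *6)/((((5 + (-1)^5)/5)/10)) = 675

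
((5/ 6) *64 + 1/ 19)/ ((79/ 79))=3043/57 = 53.39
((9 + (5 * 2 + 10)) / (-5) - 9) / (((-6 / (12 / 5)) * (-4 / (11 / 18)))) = -407/450 = -0.90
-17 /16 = -1.06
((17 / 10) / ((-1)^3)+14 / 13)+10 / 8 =163/260 = 0.63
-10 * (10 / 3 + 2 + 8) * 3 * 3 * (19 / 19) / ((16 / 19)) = -1425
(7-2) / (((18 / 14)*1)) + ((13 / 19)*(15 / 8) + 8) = 18019/1368 = 13.17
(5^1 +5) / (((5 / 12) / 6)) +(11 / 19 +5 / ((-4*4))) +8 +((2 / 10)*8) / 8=152.47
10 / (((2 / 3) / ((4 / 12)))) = 5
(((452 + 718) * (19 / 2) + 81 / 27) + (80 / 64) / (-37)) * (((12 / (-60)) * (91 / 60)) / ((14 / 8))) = -21390967/11100 = -1927.11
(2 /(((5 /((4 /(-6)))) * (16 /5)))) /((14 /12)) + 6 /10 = 37/70 = 0.53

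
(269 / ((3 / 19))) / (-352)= -5111/1056 = -4.84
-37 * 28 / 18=-518/9 = -57.56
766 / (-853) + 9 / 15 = -1271/4265 = -0.30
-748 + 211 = -537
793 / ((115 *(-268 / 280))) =-11102/1541 = -7.20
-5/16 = -0.31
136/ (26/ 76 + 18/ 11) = 56848/827 = 68.74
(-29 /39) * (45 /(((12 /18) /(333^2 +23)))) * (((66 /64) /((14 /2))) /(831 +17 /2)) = -149263290/152789 = -976.92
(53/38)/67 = 0.02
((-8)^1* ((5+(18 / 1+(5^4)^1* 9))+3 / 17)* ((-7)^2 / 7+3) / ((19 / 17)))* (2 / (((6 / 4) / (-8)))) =245808640/57 = 4312432.28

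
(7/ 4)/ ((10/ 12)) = 21/10 = 2.10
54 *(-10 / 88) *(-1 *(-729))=-98415/22 = -4473.41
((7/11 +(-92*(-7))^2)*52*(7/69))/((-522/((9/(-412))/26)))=10644907/3022844 = 3.52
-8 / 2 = -4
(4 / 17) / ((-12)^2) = 1/612 = 0.00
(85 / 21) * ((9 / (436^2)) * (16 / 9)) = 85/249501 = 0.00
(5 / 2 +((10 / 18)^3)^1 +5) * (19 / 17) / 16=0.54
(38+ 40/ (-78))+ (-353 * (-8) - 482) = 92800/39 = 2379.49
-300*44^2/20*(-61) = 1771440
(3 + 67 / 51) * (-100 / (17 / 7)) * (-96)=4928000/289 = 17051.90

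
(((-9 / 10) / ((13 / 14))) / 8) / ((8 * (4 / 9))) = -567/16640 = -0.03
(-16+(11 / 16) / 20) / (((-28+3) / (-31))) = -158379/8000 = -19.80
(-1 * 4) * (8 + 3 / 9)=-100/3 = -33.33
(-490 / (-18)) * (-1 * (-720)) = 19600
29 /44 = 0.66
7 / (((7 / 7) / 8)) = 56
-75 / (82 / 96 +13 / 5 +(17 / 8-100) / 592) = -5328000/233639 = -22.80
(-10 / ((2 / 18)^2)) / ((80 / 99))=-8019/8 = -1002.38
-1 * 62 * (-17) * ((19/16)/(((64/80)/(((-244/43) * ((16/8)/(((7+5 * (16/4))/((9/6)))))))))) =-3053965/3096 = -986.42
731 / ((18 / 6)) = 731/3 = 243.67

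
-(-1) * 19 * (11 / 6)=209/6 = 34.83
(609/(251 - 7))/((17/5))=3045/4148 = 0.73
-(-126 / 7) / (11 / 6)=9.82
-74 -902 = -976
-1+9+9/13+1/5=8.89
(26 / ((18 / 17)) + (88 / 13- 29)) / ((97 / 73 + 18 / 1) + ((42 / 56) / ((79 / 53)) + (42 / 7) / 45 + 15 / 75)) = 6274496/54425163 = 0.12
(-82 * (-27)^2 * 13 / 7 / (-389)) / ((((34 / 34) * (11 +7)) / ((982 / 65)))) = 239.53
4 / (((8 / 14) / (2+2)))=28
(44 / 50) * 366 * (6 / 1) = 48312/25 = 1932.48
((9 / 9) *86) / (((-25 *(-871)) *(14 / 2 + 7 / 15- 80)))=-129/2369120 = 0.00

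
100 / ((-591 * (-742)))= 50/219261 = 0.00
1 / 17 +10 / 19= 189/323 = 0.59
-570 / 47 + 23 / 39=-21149/1833 = -11.54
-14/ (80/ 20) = -7/2 = -3.50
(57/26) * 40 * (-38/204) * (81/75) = -19494/1105 = -17.64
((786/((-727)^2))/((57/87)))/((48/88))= 41789/10042051 = 0.00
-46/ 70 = -23/35 = -0.66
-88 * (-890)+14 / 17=1331454/17 = 78320.82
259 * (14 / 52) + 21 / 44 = 40159/572 = 70.21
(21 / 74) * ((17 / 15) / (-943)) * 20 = -238/34891 = -0.01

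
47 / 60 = 0.78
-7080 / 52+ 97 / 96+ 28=-133715/1248 = -107.14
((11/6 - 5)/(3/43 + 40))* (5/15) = -817/31014 = -0.03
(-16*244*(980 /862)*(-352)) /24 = 84170240/1293 = 65096.86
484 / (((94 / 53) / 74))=949124/47 = 20194.13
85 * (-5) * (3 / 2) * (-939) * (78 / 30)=3112785/2 = 1556392.50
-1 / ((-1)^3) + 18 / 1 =19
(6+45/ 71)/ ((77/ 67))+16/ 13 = 7.00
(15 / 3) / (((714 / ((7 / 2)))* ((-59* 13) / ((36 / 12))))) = -5/52156 = 0.00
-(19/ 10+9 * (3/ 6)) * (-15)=96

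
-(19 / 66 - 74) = 4865/66 = 73.71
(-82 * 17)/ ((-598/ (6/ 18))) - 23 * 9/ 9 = -19934/897 = -22.22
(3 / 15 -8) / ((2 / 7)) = -273/10 = -27.30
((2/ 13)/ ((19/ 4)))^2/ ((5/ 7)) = 448/305045 = 0.00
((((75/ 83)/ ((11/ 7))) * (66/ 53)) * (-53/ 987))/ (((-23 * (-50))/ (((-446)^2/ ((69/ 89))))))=-17703524/2063629 = -8.58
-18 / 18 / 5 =-1/5 = -0.20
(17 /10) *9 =153/10 = 15.30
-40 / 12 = -10/3 = -3.33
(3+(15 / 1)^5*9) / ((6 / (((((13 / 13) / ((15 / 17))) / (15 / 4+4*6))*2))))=93040.58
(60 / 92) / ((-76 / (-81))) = 1215/1748 = 0.70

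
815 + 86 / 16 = 820.38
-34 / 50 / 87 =-17/2175 = -0.01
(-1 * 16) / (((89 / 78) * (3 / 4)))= -1664/89 = -18.70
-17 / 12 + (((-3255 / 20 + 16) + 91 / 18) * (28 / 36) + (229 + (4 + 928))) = 1049.38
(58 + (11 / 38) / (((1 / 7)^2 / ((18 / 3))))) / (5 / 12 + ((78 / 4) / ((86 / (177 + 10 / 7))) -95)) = -4910514/1857269 = -2.64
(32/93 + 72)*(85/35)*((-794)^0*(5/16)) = 71485/1302 = 54.90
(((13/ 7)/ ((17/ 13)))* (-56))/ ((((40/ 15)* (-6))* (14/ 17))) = 169/28 = 6.04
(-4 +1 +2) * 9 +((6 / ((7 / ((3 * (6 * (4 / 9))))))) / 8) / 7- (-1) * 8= -43/49 = -0.88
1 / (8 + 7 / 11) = 11/95 = 0.12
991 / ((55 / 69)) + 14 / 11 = 68449/55 = 1244.53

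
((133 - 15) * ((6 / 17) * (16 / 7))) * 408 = 271872/7 = 38838.86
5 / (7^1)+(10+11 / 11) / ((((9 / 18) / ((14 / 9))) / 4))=8669/63 = 137.60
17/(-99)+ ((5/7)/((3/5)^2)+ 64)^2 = 190079642/43659 = 4353.73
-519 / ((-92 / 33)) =17127/92 = 186.16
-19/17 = -1.12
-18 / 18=-1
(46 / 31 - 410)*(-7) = 88648/31 = 2859.61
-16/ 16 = -1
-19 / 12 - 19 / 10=-209/60 = -3.48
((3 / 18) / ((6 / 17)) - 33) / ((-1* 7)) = 1171/252 = 4.65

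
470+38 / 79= 37168/79 = 470.48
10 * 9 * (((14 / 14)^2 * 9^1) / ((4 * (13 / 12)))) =2430/13 = 186.92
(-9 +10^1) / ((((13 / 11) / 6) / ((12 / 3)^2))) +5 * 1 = 1121/13 = 86.23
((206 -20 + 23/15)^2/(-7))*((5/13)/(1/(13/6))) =-7912969/1890 = -4186.76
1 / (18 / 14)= 0.78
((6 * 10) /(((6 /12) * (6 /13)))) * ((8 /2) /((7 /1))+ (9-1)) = 15600/7 = 2228.57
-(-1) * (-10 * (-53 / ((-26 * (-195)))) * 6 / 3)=106/507 = 0.21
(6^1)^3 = 216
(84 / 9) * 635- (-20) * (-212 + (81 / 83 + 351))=8726.18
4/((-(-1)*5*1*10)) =2/25 = 0.08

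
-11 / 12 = -0.92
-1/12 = -0.08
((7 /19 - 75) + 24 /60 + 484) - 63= 32943/95 = 346.77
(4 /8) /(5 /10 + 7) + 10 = 151/15 = 10.07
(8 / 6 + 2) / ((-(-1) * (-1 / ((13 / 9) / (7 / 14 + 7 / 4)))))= -520/243 = -2.14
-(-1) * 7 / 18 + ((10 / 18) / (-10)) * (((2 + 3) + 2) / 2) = 7/36 = 0.19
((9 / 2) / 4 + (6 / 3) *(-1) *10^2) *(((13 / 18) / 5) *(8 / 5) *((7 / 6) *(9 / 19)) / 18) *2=-144781/51300 = -2.82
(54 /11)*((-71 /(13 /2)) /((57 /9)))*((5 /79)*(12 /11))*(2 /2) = -1380240/2361073 = -0.58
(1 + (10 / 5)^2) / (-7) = -5/7 = -0.71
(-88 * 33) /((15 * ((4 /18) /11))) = -47916/5 = -9583.20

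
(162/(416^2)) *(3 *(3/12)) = 243/346112 = 0.00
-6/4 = -3/2 = -1.50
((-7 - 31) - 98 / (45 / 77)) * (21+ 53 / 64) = -1616329/360 = -4489.80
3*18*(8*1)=432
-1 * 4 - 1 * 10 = -14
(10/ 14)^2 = 25/49 = 0.51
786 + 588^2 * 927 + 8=320505482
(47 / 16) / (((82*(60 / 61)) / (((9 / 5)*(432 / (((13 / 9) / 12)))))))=6270129/26650 = 235.28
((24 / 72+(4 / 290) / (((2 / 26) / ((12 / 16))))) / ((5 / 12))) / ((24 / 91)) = 37037/8700 = 4.26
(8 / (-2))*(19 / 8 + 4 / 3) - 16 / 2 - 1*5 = -167/6 = -27.83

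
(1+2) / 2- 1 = 1/2 = 0.50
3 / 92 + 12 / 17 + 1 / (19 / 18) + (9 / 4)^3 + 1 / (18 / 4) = 56906549/4279104 = 13.30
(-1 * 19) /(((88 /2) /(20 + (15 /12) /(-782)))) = -1188545/137632 = -8.64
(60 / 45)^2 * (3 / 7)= 16/21 = 0.76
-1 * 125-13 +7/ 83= -11447/83 = -137.92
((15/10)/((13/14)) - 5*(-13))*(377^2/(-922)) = -4733989/461 = -10268.96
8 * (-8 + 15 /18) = -172/3 = -57.33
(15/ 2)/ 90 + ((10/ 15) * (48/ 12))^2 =259/36 = 7.19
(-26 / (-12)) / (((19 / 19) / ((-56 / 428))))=-91/321 = -0.28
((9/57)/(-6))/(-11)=1/418 = 0.00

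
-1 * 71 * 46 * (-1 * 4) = 13064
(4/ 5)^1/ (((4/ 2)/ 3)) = 6/5 = 1.20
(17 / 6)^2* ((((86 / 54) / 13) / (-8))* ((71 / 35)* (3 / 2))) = -882317/2358720 = -0.37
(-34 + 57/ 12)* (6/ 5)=-351/10 = -35.10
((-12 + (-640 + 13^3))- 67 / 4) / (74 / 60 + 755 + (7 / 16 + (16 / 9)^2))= 9903060/4923707 = 2.01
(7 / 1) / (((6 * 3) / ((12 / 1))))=14/3 = 4.67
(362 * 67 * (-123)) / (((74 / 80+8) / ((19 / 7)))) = -755754640/833 = -907268.48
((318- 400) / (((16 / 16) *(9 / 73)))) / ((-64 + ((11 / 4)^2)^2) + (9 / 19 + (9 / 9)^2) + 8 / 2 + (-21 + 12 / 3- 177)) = 29115904/8550981 = 3.40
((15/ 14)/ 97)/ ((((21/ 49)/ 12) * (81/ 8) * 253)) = 80/662607 = 0.00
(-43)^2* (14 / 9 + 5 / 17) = 3420.05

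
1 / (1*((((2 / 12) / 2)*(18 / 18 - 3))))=-6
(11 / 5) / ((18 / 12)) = 22/15 = 1.47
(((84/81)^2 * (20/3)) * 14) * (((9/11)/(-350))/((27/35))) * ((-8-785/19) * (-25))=-514225600/1371249 = -375.01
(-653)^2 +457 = 426866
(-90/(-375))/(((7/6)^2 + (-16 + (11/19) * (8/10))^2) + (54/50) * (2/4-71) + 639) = 77976/261744175 = 0.00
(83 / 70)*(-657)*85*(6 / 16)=-2781081/112 = -24831.08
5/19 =0.26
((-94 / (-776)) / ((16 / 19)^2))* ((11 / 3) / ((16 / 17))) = 0.67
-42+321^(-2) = -4327721/103041 = -42.00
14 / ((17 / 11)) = 154/17 = 9.06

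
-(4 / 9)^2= -16/81 = -0.20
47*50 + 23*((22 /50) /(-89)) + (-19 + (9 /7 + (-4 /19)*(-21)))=691456301/295925 = 2336.59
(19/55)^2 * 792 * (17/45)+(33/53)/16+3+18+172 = 266716783/1166000 = 228.75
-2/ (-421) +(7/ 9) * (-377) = -1111001/3789 = -293.22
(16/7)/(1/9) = 144/7 = 20.57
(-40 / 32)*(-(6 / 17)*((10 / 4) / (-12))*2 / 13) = -25/1768 = -0.01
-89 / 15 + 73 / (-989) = -89116/14835 = -6.01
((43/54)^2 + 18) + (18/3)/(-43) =2318995/125388 = 18.49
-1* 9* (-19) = 171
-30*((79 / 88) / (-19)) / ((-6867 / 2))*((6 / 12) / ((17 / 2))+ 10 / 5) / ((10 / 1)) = -395/4647324 = 0.00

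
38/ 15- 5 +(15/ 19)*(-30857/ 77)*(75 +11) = -597137081/21945 = -27210.62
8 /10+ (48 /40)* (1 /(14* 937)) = 26239/32795 = 0.80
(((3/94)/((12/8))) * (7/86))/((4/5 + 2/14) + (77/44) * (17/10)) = 980/2217037 = 0.00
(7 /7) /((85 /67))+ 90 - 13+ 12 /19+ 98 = 284918/1615 = 176.42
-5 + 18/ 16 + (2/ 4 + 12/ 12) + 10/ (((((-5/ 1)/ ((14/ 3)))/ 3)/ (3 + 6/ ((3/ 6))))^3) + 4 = -5927027/8 = -740878.38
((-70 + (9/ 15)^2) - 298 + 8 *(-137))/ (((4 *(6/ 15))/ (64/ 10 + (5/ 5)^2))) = -1353867/200 = -6769.34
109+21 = 130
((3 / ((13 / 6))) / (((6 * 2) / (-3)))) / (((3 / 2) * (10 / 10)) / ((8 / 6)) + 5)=-36/637 = -0.06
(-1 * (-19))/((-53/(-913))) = 327.30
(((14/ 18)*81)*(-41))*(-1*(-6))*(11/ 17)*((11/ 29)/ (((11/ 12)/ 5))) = -10228680/493 = -20747.83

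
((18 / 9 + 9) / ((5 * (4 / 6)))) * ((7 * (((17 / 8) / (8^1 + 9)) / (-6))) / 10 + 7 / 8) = 4543/1600 = 2.84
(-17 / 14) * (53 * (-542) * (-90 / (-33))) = 7325130/77 = 95131.56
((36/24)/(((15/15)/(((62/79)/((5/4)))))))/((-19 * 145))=-372/1088225 = 0.00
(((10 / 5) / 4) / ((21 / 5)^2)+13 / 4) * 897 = 1729117/588 = 2940.68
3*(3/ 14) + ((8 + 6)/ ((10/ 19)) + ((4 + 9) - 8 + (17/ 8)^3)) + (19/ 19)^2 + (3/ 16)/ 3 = 768787/17920 = 42.90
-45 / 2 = -22.50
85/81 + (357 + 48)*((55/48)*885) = 532262485/1296 = 410696.36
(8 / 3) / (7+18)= 8/75 = 0.11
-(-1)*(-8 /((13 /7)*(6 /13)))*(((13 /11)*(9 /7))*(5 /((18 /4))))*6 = -1040/11 = -94.55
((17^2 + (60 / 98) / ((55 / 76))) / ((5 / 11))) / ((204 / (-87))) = -4530583/16660 = -271.94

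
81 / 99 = 0.82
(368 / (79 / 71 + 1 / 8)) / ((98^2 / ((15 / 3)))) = 0.15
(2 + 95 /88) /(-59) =-271/5192 = -0.05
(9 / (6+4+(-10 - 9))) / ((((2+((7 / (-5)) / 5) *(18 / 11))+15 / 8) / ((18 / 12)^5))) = -66825/30068 = -2.22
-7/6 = -1.17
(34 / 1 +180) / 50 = 107/25 = 4.28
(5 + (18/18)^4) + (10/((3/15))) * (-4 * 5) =-994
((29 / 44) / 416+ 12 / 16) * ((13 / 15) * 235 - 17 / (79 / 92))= 138.19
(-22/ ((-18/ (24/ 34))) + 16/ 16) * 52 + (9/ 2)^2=23891/204 = 117.11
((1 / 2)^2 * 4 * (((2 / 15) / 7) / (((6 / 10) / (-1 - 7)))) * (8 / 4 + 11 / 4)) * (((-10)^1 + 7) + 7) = -304/63 = -4.83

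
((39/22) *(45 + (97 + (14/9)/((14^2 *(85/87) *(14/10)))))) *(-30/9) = -46133425/54978 = -839.13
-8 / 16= -1/2 = -0.50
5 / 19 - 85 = -1610/19 = -84.74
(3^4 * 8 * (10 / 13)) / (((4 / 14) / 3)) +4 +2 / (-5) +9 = 341019/65 = 5246.45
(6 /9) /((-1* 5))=-2/15 = -0.13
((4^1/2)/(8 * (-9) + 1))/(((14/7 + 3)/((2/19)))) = -4/6745 = 0.00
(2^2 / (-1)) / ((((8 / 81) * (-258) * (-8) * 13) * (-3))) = 9/17888 = 0.00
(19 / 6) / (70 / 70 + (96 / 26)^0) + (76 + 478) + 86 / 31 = 207709/372 = 558.36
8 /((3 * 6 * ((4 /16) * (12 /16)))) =2.37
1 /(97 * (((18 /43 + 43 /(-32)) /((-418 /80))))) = 1892/32495 = 0.06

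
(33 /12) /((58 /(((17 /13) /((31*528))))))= 17/4487808 = 0.00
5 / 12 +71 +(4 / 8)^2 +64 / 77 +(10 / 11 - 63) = 10.41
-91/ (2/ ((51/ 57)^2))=-26299/722 = -36.43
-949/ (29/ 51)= -48399/29 = -1668.93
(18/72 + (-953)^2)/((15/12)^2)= 14531348/25 = 581253.92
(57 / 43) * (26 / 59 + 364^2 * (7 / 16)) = 194944503/2537 = 76840.56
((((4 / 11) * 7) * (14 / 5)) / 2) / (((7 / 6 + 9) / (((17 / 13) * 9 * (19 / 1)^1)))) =3418632/43615 = 78.38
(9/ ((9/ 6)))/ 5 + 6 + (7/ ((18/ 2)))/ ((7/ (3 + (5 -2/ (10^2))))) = 1213/150 = 8.09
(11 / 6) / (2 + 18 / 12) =11/21 = 0.52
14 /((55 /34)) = 476/55 = 8.65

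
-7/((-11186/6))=3/799 = 0.00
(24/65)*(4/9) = 32/195 = 0.16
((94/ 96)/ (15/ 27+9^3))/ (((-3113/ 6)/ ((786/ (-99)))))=18471/899358152 = 0.00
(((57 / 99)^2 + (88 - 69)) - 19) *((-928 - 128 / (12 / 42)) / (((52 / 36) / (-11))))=496736/143 = 3473.68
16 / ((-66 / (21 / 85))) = -56/935 = -0.06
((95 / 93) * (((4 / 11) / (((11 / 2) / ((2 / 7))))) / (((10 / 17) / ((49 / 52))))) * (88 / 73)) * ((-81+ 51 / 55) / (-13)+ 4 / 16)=0.24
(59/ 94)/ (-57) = -59/5358 = -0.01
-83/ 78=-1.06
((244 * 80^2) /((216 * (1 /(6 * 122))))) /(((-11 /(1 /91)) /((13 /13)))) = -47628800/9009 = -5286.80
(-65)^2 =4225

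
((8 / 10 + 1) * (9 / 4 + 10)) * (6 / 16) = 1323/160 = 8.27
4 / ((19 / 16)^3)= 16384/6859 = 2.39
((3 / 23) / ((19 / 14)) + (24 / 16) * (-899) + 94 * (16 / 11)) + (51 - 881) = -19628679/9614 = -2041.68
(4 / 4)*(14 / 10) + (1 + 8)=52/5 = 10.40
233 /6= 38.83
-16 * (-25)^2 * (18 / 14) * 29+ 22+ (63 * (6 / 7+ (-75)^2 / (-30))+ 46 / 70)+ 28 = -384564.99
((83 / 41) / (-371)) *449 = -37267/15211 = -2.45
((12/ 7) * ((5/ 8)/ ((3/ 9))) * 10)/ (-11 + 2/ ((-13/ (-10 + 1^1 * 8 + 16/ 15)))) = -43875/14819 = -2.96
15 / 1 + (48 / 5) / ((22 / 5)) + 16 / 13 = 2633/143 = 18.41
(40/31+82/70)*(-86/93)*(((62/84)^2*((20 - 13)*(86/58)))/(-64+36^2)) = -0.01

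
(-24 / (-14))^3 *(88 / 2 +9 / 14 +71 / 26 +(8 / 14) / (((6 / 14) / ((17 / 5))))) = 40811328/156065 = 261.50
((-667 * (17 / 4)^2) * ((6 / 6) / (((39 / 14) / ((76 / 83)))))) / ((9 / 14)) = -179462353/29133 = -6160.11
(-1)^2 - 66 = -65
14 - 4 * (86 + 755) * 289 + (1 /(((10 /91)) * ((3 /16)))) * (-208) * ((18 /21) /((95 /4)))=-461959506/475 = -972546.33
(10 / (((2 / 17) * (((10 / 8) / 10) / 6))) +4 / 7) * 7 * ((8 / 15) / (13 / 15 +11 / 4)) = 914048/217 = 4212.20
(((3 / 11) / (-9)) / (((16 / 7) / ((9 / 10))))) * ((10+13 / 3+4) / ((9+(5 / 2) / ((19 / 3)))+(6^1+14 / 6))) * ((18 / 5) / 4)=-0.01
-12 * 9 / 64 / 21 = -9/112 = -0.08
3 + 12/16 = 15/4 = 3.75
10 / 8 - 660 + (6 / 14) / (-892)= -2056619/3122 = -658.75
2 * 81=162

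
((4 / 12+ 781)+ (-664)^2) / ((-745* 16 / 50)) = -1852.67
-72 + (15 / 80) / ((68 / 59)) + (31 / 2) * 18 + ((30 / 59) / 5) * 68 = 13742091/64192 = 214.08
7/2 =3.50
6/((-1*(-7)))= 6/7 = 0.86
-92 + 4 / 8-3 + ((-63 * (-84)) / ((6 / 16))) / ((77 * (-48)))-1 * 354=-9951/22 = -452.32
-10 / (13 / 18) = -180/13 = -13.85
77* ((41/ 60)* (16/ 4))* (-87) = -91553/5 = -18310.60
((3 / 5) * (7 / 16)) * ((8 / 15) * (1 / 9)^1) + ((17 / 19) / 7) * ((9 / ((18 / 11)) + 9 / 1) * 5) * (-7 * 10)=-5546117/8550 = -648.67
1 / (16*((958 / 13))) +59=904365/15328 = 59.00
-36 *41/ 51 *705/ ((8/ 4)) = -173430/17 = -10201.76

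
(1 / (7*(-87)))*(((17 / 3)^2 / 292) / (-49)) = 289/78422148 = 0.00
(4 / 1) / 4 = 1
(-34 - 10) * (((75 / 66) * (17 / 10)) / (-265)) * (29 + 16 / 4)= 561/53 = 10.58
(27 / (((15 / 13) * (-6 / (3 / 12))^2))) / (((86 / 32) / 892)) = 2899/215 = 13.48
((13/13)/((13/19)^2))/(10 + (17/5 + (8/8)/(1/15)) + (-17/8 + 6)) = 14440/218179 = 0.07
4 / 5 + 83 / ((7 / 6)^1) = 2518/35 = 71.94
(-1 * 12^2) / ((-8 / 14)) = 252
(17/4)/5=17/20 = 0.85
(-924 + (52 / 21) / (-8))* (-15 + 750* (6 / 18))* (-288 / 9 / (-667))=-145966960/14007 = -10421.00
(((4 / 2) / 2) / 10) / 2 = 1/20 = 0.05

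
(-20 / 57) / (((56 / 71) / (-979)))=347545/798 = 435.52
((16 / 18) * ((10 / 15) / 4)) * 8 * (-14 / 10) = -224/135 = -1.66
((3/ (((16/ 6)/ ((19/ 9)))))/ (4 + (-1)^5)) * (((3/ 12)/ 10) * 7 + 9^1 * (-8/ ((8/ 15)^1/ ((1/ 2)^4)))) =-12559/1920 = -6.54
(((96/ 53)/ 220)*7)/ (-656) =-21/239030 = 0.00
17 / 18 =0.94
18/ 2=9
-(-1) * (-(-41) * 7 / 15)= 287/15 = 19.13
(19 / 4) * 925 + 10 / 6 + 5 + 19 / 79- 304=3883631/948 = 4096.66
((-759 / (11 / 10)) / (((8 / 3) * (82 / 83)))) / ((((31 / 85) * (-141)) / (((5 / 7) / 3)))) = 4056625/3345272 = 1.21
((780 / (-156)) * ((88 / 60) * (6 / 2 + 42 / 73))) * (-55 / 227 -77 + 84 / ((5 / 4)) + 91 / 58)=222.16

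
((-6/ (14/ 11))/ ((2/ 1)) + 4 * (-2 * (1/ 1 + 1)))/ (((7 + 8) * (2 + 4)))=-257/1260 = -0.20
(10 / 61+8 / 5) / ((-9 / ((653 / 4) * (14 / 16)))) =-1229599/43920 = -28.00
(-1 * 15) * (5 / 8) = -75/8 = -9.38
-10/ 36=-5/18 = -0.28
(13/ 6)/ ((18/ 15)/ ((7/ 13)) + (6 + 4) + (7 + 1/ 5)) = 91/816 = 0.11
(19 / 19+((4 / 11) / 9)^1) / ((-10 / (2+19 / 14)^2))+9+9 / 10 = 1693469/194040 = 8.73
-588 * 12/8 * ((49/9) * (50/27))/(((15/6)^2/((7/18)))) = -134456/243 = -553.32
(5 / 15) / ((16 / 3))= 1/16 = 0.06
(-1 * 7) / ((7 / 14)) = -14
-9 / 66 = -3/22 = -0.14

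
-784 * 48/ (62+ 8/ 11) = -68992/115 = -599.93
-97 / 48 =-2.02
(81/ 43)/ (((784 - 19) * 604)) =9/2207620 = 0.00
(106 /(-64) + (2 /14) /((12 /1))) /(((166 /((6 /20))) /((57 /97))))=-12597/7213696 = 0.00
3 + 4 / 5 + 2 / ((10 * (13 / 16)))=263/65 = 4.05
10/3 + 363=1099/3 = 366.33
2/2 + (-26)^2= 677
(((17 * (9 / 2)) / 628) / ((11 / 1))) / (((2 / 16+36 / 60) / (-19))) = -14535/50083 = -0.29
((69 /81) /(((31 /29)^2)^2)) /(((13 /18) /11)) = 357884186/36017319 = 9.94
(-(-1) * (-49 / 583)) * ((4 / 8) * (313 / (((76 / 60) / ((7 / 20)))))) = -322077/88616 = -3.63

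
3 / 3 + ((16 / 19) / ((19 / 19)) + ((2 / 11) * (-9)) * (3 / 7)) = 1.14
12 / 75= 4/25 = 0.16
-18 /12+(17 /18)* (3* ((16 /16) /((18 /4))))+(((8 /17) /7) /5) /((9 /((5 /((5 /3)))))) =-27821/32130 = -0.87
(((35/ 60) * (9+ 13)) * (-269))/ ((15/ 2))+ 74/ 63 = -16069/35 = -459.11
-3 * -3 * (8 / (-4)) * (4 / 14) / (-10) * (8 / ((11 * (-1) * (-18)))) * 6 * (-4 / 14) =-96/2695 = -0.04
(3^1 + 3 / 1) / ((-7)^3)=-6/343 = -0.02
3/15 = 1/5 = 0.20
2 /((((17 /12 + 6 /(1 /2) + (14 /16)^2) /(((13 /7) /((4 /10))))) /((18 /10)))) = 22464/19061 = 1.18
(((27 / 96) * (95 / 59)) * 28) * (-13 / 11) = -77805/5192 = -14.99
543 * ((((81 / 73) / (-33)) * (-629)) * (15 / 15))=9221769/803 = 11484.15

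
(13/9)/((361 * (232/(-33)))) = -143/251256 = 0.00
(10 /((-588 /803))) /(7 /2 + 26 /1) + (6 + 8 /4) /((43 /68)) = 4545467/372939 = 12.19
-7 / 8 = -0.88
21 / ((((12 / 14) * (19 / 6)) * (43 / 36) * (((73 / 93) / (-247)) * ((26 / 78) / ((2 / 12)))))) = -3199014/3139 = -1019.12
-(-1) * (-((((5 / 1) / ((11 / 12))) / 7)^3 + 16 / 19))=-11408528/8674127 = -1.32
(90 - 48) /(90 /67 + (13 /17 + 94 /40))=318920/33851 = 9.42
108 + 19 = 127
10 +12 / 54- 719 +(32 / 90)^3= -64583279/91125 = -708.73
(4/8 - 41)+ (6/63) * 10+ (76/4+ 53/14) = -352/21 = -16.76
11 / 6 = 1.83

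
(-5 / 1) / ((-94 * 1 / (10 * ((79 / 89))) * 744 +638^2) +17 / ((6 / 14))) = -5925/473057689 = 0.00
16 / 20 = 4/5 = 0.80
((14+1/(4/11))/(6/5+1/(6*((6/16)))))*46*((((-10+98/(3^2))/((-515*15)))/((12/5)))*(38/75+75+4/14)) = -61317931/36013950 = -1.70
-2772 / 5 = -554.40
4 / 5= 0.80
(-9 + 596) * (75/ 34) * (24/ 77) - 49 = 464159/1309 = 354.59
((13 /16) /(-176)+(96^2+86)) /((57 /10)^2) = 72762275/254144 = 286.30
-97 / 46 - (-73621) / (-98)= -849018/1127 = -753.34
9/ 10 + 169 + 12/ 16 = 3413/20 = 170.65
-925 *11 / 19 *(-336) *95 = 17094000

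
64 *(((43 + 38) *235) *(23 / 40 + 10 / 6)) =2730888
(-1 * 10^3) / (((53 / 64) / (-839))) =53696000/53 = 1013132.08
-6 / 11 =-0.55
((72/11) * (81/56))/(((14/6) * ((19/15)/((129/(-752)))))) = -4231845/7701232 = -0.55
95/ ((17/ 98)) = 9310/17 = 547.65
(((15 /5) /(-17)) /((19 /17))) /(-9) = 1/57 = 0.02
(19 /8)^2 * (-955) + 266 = -327731/64 = -5120.80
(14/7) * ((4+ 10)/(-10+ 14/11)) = -77/24 = -3.21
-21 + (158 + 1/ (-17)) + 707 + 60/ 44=158072/187 = 845.30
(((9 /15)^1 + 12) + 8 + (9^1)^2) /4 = 127/5 = 25.40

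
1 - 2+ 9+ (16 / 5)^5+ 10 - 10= 1073576/3125 = 343.54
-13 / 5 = -2.60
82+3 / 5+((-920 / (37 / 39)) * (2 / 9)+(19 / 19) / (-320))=-4720559/35520 = -132.90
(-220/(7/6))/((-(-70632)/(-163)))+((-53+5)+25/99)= -10721488/226611 = -47.31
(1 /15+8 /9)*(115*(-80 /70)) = -7912/63 = -125.59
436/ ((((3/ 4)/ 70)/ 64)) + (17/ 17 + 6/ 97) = 757872949/291 = 2604374.40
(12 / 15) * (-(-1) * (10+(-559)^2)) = 1249964/5 = 249992.80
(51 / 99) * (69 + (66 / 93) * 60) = 19601/341 = 57.48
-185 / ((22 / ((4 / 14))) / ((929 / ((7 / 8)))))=-1374920/539 = -2550.87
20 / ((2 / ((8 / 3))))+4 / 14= 566/21 = 26.95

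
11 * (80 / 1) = 880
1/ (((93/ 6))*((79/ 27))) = 0.02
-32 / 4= -8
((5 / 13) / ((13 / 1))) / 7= 5/1183 = 0.00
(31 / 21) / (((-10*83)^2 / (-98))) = -217/1033350 = 0.00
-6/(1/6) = -36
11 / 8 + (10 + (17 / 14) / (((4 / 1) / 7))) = 27/2 = 13.50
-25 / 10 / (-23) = 5/46 = 0.11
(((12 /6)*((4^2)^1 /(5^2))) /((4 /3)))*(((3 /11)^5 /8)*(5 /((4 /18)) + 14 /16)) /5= 12393/14641000 = 0.00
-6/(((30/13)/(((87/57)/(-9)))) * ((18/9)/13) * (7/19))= 4901/630 = 7.78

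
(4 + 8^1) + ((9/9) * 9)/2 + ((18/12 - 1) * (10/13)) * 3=459/26 = 17.65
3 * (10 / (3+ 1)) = 15/2 = 7.50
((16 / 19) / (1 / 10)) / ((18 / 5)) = 400/171 = 2.34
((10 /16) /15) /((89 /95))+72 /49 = 158447/104664 = 1.51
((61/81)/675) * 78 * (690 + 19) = 1124474/18225 = 61.70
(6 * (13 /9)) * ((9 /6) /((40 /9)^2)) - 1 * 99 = -157347/1600 = -98.34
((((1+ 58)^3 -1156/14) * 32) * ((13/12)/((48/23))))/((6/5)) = 2841834.82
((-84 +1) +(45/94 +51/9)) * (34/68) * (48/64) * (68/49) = -368441/9212 = -40.00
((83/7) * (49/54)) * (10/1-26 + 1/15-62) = -679189/810 = -838.50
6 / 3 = 2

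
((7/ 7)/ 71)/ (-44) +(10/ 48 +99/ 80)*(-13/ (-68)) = 3519011/12745920 = 0.28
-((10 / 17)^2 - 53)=15217/289 = 52.65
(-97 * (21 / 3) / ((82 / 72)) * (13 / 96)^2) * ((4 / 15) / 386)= -0.01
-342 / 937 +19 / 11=14041/10307 = 1.36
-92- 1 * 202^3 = -8242500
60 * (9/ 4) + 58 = 193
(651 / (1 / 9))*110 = 644490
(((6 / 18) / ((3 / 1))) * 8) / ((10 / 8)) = 32/45 = 0.71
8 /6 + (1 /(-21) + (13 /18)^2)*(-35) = -4943/324 = -15.26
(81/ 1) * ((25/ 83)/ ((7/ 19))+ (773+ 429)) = 56605797/581 = 97428.22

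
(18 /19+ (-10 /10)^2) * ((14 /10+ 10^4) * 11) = 20352849/95 = 214240.52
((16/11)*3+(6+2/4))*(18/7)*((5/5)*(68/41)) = 146268/3157 = 46.33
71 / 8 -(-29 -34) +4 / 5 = 2907/40 = 72.68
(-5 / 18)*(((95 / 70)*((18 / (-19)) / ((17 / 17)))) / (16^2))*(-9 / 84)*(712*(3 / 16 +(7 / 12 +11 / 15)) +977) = -8777/28672 = -0.31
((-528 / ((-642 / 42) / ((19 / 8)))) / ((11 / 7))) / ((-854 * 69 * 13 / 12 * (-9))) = 532/5854719 = 0.00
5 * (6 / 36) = 5/6 = 0.83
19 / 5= 3.80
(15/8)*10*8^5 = 614400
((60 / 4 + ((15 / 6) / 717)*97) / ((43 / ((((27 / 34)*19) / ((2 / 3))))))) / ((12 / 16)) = 3761145/349418 = 10.76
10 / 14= 5/7 = 0.71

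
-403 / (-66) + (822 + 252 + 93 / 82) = 1462918/1353 = 1081.24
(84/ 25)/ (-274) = -42/3425 = -0.01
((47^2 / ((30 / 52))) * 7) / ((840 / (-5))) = -28717/180 = -159.54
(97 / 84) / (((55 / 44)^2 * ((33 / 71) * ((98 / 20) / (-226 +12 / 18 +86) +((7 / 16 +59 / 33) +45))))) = 8374592/248541405 = 0.03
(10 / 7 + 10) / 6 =40/21 = 1.90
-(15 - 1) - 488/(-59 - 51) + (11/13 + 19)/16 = -47609/5720 = -8.32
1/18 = 0.06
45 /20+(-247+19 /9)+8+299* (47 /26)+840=41251/36 = 1145.86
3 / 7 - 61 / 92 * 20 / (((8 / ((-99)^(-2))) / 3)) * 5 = 1792709/4207896 = 0.43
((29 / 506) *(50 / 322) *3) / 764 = 2175/62240024 = 0.00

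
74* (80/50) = 592/5 = 118.40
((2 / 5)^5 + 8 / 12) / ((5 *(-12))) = -3173/281250 = -0.01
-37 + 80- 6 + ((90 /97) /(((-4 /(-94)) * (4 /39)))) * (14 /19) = 713777/3686 = 193.65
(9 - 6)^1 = 3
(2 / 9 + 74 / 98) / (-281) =-431/123921 = 0.00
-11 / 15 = -0.73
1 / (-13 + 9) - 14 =-57/4 = -14.25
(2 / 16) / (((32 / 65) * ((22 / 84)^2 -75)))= -28665/8459456 = 0.00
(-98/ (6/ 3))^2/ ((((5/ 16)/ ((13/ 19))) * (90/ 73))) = 18228392/4275 = 4263.95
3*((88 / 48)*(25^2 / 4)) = 6875/8 = 859.38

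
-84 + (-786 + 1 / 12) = -10439/12 = -869.92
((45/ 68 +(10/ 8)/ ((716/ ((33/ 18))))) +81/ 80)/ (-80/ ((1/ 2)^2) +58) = -2450173/382687680 = -0.01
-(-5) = 5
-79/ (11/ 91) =-653.55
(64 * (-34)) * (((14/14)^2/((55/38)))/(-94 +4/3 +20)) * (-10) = -248064/1199 = -206.89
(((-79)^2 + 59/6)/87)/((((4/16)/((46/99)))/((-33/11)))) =-3450460/8613 = -400.61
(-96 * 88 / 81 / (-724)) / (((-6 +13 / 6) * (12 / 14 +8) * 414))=-2464/240425739 = 0.00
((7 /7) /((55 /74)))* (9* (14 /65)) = 9324/3575 = 2.61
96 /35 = 2.74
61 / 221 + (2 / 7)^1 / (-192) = 40771/148512 = 0.27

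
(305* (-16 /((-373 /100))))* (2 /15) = 195200/1119 = 174.44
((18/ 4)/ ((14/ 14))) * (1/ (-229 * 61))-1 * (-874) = 24417803/27938 = 874.00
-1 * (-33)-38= -5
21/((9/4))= 28/3 = 9.33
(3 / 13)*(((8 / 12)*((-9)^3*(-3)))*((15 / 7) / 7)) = 65610/637 = 103.00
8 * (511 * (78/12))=26572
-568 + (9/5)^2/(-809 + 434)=-1775027/3125 = -568.01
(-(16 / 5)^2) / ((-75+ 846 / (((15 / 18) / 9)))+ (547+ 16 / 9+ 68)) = -144/136105 = 0.00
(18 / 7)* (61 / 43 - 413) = -318564/301 = -1058.35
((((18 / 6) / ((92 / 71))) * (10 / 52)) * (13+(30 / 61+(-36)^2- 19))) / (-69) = -3493200/419497 = -8.33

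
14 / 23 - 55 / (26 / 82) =-51683/299 = -172.85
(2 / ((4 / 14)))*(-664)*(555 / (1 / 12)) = -30955680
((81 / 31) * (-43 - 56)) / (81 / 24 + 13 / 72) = -72.75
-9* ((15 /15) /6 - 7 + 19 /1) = -219/2 = -109.50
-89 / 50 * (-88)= 3916/25 = 156.64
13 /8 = 1.62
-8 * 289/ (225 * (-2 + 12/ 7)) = 8092/225 = 35.96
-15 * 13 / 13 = -15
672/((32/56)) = 1176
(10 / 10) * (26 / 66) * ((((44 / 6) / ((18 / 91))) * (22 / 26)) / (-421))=-1001/34101 = -0.03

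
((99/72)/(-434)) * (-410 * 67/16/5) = 30217/27776 = 1.09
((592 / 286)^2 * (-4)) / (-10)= 175232/102245 = 1.71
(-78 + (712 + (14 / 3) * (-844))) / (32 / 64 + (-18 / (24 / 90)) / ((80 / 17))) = 317248/1329 = 238.71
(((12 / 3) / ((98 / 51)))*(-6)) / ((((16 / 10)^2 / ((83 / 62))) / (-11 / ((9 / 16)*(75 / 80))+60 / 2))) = -4352935/72912 = -59.70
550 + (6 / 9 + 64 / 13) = 21668/39 = 555.59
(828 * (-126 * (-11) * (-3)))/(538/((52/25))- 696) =89513424/11371 = 7872.08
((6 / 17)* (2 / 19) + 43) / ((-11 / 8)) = -111208/3553 = -31.30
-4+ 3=-1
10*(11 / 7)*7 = 110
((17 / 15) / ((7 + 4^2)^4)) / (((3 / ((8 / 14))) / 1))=68/88149915 = 0.00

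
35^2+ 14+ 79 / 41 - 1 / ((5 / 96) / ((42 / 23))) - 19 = 5596073/4715 = 1186.87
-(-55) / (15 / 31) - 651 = -537.33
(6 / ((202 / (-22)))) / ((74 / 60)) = -1980/3737 = -0.53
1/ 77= 0.01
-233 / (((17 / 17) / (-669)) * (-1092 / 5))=-259795/364 = -713.72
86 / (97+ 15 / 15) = 43/49 = 0.88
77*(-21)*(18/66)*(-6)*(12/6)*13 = 68796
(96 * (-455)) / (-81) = 14560/27 = 539.26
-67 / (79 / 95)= -6365/79 = -80.57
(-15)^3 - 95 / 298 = -1005845/298 = -3375.32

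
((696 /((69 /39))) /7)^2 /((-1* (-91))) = 6297408/181447 = 34.71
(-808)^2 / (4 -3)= 652864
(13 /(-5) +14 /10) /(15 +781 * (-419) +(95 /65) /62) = 1612/439570875 = 0.00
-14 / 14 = -1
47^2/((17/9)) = 19881/17 = 1169.47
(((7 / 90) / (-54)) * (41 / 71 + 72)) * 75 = -180355/23004 = -7.84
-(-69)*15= 1035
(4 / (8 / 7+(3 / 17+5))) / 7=17/188 = 0.09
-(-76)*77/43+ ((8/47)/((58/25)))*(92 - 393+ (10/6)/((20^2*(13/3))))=347462967/3047668 = 114.01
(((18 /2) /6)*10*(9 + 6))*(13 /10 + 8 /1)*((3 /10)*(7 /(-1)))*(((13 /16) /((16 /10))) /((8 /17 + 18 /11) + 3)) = -42729687/97792 = -436.94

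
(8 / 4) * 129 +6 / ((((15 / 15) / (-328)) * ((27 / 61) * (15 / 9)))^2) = 800814278/675 = 1186391.52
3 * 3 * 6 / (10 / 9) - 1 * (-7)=278/5 = 55.60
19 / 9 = 2.11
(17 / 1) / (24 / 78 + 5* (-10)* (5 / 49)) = -10829/3054 = -3.55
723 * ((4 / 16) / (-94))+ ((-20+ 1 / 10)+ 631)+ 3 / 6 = 609.68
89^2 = 7921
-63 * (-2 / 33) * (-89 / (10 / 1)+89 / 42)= -1424/55 = -25.89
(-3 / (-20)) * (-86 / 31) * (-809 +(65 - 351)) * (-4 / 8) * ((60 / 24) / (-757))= 141255/187736 = 0.75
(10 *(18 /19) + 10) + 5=465/19 = 24.47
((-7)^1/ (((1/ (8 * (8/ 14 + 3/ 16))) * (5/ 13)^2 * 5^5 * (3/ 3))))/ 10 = -2873/312500 = -0.01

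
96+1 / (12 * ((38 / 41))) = 43817/456 = 96.09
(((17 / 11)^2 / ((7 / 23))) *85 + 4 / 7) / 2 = 565479/1694 = 333.81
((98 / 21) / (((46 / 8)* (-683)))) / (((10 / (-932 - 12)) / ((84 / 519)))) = 0.02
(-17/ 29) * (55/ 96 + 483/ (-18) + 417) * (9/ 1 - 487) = 152407193/1392 = 109487.93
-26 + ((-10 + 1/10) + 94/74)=-12813/370 = -34.63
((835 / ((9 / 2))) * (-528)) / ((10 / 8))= -235136/3 = -78378.67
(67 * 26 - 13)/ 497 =247/71 = 3.48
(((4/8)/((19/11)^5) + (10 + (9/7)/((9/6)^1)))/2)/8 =377494405/554646176 = 0.68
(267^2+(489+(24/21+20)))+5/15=1507789/21 = 71799.48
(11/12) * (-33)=-121/4 = -30.25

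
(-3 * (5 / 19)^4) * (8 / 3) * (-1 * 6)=30000/130321 = 0.23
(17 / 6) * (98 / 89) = 833/267 = 3.12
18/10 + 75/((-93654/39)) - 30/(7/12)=-18086597/364210 = -49.66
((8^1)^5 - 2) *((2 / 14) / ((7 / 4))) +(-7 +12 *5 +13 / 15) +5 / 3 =2006777/735 = 2730.31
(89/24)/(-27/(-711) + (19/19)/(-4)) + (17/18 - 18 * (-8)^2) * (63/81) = -4953524/5427 = -912.76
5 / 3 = 1.67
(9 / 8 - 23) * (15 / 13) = -2625/104 = -25.24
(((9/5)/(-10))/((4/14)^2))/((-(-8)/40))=-441/40 = -11.02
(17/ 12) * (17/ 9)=289/108 = 2.68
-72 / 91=-0.79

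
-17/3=-5.67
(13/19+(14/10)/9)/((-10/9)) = -359/475 = -0.76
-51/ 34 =-3/2 = -1.50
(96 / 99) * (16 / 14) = 1.11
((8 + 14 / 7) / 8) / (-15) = -1/12 = -0.08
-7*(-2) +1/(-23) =321/23 = 13.96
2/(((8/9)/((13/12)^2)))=169/64 = 2.64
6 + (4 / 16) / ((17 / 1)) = 409/68 = 6.01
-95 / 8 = -11.88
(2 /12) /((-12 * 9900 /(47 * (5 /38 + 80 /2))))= -2867/1083456 = 0.00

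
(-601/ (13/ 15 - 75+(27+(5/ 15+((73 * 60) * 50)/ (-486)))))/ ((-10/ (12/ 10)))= -146043/1007270 = -0.14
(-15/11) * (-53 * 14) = 11130/11 = 1011.82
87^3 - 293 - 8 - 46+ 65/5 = 658169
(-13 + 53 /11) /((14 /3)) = -135/77 = -1.75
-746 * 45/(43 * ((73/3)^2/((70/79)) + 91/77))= -232640100/199480913 = -1.17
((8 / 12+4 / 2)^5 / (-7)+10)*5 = -78790/1701 = -46.32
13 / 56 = 0.23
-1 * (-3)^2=-9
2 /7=0.29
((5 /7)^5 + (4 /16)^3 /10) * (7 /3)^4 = 672269/120960 = 5.56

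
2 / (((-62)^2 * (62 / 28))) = 7/29791 = 0.00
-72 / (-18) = 4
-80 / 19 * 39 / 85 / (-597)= 208/64277 = 0.00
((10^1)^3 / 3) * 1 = 1000/3 = 333.33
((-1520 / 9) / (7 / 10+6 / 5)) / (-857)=800/7713 = 0.10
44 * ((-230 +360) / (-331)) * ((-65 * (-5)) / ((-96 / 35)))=8133125/3972 = 2047.61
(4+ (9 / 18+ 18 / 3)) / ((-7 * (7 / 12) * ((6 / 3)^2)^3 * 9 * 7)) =-1/1568 = 0.00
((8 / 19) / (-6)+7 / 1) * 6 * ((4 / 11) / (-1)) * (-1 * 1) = 3160/209 = 15.12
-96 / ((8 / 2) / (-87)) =2088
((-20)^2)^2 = 160000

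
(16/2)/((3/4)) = 32/3 = 10.67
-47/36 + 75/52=16/117 = 0.14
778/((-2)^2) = 389/2 = 194.50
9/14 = 0.64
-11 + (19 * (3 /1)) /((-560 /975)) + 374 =29541/112 = 263.76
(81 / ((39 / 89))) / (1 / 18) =43254/13 = 3327.23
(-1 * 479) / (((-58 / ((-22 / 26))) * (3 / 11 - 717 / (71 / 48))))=4115089/285285702 = 0.01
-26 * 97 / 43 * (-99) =249678/43 = 5806.47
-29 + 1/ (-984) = -29.00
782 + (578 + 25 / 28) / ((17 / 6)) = 234743/238 = 986.32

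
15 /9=5/3 = 1.67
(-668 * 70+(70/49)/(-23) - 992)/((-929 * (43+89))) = 1281347/3290518 = 0.39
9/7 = 1.29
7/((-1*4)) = -7/4 = -1.75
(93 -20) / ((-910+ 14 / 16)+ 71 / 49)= -28616/355809 = -0.08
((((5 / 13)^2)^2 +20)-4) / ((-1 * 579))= -457601/16536819 = -0.03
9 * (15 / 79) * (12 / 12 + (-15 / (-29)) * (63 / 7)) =22140/2291 = 9.66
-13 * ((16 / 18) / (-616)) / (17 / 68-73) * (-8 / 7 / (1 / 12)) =1664/470547 = 0.00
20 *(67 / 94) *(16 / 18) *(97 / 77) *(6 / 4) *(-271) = -70449160/10857 = -6488.82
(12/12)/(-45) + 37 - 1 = 1619/45 = 35.98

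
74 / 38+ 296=5661/19 = 297.95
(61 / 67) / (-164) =-61/10988 = -0.01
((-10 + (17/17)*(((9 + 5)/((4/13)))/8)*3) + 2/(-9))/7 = 985/1008 = 0.98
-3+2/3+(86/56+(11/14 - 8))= -673/84 = -8.01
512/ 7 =73.14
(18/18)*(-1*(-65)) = 65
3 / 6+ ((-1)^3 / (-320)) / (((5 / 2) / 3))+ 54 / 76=18457/15200 = 1.21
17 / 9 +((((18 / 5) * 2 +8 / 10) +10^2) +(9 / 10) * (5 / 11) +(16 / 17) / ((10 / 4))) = 1862651/16830 = 110.67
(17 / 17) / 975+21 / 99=762/3575 = 0.21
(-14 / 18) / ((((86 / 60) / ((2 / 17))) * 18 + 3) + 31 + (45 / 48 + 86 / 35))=-3920/1293741 = 0.00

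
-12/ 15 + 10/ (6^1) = 13/15 = 0.87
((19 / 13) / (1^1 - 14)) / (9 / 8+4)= -152/6929 = -0.02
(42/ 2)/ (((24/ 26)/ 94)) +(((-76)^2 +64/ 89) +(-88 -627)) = 1281639/178 = 7200.22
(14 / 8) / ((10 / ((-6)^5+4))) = -13601/10 = -1360.10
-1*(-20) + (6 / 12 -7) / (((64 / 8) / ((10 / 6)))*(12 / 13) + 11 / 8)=57000/3019 = 18.88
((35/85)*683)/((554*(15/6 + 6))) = 4781/80053 = 0.06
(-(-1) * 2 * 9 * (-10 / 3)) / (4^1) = -15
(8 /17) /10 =4/85 = 0.05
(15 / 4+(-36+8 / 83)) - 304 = -111603/332 = -336.15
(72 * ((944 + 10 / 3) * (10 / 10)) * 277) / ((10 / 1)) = 9446808/5 = 1889361.60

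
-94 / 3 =-31.33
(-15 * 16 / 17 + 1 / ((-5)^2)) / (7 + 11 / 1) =-5983/7650 = -0.78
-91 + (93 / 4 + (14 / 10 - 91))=-3147/20 = -157.35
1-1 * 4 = -3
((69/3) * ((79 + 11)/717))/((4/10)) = 1725/239 = 7.22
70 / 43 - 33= -1349/43 = -31.37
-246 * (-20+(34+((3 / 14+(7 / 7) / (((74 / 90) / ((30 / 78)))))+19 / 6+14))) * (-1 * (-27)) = -712252656/3367 = -211539.25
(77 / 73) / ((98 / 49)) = 0.53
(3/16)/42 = 1/224 = 0.00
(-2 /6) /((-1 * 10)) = 1/30 = 0.03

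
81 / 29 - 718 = -20741/29 = -715.21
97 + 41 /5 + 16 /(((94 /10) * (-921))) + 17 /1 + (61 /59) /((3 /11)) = 536279586/4256555 = 125.99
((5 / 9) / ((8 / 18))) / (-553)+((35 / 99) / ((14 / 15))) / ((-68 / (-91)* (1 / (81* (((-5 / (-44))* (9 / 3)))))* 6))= 2.33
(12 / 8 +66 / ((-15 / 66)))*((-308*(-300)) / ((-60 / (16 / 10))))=3559248/5 = 711849.60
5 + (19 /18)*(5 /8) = 815/144 = 5.66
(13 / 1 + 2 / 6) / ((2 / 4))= 80/3 = 26.67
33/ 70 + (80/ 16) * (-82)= -28667/70 = -409.53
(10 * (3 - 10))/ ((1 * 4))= -35/2 = -17.50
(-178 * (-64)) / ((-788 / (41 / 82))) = -1424/197 = -7.23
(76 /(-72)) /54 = -19/972 = -0.02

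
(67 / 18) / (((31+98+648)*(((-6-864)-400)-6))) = -67/17846136 = 0.00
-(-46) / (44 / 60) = 690/11 = 62.73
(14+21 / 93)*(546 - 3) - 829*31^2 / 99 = -989902/3069 = -322.55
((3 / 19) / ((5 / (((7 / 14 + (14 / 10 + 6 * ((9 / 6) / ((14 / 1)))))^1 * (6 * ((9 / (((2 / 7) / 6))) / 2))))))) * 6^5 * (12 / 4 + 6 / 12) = 588600432/475 = 1239158.80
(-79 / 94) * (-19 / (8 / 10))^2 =-712975/1504 = -474.05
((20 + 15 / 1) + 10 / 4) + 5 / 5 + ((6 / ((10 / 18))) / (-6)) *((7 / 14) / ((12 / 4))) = 191/5 = 38.20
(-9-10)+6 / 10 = -92/5 = -18.40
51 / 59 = 0.86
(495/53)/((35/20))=1980/371 = 5.34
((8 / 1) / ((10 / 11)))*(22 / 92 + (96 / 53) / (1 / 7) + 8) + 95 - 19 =1585198/6095 = 260.08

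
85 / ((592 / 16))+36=1417/37 = 38.30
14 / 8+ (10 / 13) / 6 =293/156 = 1.88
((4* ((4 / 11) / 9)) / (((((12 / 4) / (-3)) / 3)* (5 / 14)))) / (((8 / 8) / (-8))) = 10.86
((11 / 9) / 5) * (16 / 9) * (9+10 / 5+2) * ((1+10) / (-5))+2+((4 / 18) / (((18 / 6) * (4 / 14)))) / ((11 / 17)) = -223373/22275 = -10.03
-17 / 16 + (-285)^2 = 1299583/16 = 81223.94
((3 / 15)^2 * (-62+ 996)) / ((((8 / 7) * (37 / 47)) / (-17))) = -2611931/3700 = -705.93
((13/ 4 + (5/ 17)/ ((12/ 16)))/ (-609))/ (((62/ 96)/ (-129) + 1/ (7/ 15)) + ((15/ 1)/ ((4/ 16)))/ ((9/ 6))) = -127796/900426539 = 0.00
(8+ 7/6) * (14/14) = 55/6 = 9.17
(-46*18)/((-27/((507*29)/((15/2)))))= 901784/15 = 60118.93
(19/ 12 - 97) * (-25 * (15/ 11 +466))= 147161125/132 = 1114857.01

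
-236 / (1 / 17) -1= -4013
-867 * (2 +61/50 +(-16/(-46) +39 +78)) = -120212151/1150 = -104532.31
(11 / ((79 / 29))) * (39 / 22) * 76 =42978/79 = 544.03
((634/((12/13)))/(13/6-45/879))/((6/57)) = 3084.38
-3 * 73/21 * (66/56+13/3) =-57.48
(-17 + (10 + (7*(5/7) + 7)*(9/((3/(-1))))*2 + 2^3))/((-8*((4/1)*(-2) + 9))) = 71/8 = 8.88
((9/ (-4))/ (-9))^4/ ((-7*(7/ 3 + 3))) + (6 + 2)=229373/28672 = 8.00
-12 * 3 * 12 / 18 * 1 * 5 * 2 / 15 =-16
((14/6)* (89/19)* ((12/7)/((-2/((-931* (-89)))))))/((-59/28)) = 21735224/59 = 368393.63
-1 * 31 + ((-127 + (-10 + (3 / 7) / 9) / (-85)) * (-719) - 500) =161895599/1785 = 90697.81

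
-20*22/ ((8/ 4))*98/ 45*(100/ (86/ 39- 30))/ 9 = 1401400/7317 = 191.53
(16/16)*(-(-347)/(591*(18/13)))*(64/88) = 18044/58509 = 0.31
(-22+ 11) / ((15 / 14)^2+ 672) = -2156/131937 = -0.02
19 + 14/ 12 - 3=103/6 = 17.17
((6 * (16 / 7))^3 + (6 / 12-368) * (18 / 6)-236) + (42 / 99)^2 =927157685/747054 = 1241.09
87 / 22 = 3.95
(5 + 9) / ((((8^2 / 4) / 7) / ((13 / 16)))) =637/128 = 4.98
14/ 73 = 0.19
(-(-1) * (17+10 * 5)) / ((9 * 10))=67/90 = 0.74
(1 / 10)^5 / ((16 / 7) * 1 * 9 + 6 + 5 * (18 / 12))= 7/23850000 = 0.00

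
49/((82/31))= 1519/82 = 18.52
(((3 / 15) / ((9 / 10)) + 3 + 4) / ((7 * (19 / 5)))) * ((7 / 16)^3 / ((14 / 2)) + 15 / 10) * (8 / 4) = 2012725/2451456 = 0.82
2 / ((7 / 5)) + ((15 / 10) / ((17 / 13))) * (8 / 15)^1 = 1214/595 = 2.04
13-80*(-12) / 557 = 8201/557 = 14.72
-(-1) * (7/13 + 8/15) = 209/195 = 1.07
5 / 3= 1.67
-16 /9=-1.78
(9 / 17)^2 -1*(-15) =15.28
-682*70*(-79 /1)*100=377146000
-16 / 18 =-8/9 = -0.89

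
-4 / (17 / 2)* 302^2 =-729632/17 = -42919.53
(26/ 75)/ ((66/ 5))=13/495 = 0.03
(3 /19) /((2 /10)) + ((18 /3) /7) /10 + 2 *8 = 11222/665 = 16.88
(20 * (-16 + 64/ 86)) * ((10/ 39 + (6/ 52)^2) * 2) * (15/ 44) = -4485400/79937 = -56.11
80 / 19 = 4.21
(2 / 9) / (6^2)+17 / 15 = 923/810 = 1.14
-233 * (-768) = 178944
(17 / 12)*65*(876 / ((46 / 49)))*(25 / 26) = 7601125/92 = 82620.92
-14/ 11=-1.27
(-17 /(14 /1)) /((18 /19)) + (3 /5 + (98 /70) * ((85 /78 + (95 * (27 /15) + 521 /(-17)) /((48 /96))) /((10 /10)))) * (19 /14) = 14896057/27846 = 534.94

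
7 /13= 0.54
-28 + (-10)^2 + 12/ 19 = 1380/19 = 72.63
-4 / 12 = -1/3 = -0.33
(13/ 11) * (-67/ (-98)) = 871/1078 = 0.81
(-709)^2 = 502681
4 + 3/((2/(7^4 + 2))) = 3608.50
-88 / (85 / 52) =-4576/85 = -53.84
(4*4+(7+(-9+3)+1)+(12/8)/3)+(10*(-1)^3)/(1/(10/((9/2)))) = -67/18 = -3.72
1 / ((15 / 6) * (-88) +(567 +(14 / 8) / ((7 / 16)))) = 1/351 = 0.00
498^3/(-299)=-123505992/299 = -413063.52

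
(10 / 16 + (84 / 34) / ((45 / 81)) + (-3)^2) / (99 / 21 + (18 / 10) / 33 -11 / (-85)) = 736813/256472 = 2.87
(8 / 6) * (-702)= -936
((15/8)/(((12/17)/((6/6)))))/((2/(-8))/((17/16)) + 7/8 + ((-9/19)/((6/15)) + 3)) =1.08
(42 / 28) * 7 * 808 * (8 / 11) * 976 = 66243072/11 = 6022097.45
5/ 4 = 1.25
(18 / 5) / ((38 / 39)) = 351/95 = 3.69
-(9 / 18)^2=-1/4 = -0.25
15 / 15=1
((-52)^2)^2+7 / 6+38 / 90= 658045583/90 = 7311617.59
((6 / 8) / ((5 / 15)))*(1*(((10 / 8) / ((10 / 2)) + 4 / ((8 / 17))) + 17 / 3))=519/16 = 32.44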